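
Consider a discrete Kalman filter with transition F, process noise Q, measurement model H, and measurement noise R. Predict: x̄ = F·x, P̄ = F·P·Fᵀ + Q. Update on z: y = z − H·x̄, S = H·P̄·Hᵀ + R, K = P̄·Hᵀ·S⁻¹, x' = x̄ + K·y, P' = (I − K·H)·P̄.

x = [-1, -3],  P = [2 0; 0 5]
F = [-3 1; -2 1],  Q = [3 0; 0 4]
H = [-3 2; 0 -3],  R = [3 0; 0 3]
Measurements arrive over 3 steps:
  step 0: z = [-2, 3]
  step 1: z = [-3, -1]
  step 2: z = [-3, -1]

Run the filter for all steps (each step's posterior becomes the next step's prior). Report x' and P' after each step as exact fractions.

step 0: x̄ = F·x = [0, -1]
step 0: P̄ = F·P·Fᵀ + Q = [26 17; 17 17]
step 0: y = z − H·x̄ = [0, 0]
step 0: S = H·P̄·Hᵀ + R = [101 51; 51 156]
step 0: K = P̄·Hᵀ·S⁻¹ = [-1421/4385 -969/4385; -17/4385 -1428/4385]
step 0: x' = x̄ + K·y = [0, -1]
step 0: P' = (I − K·H)·P̄ = [2067/4385 969/4385; 969/4385 1428/4385]
step 1: x̄ = F·x = [-1, -1]
step 1: P̄ = F·P·Fᵀ + Q = [27372/4385 1797/877; 1797/877 4672/877]
step 1: y = z − H·x̄ = [-4, -4]
step 1: S = H·P̄·Hᵀ + R = [245123/4385 -11859/877; -11859/877 44679/877]
step 1: K = P̄·Hᵀ·S⁻¹ = [-1210809/3895352 -791397/3895352; 19765/3895352 -1216743/3895352]
step 1: x' = x̄ + K·y = [514184/486919, 111570/486919]
step 1: P' = (I − K·H)·P̄ = [1738407/3895352 791397/3895352; 791397/3895352 1216743/3895352]
step 2: x̄ = F·x = [-1430982/486919, -916798/486919]
step 2: P̄ = F·P·Fᵀ + Q = [2975010/486919 961275/486919; 961275/486919 20586191/3895352]
step 2: y = z − H·x̄ = [-3920107/486919, -3237313/486919]
step 2: S = H·P̄·Hᵀ + R = [53987285/973838 -27152673/1947676; -27152673/1947676 196961775/3895352]
step 2: K = P̄·Hᵀ·S⁻¹ = [-1051391850/3387340889 -686651940/3387340889; 18101782/3387340889 -1057130583/3387340889]
step 2: x' = x̄ + K·y = [3074950788/3387340889, 504795057/3387340889]
step 2: P' = (I − K·H)·P̄ = [1509159810/3387340889 686651940/3387340889; 686651940/3387340889 1057130583/3387340889]

step 0: x' = [0, -1], P' = [2067/4385 969/4385; 969/4385 1428/4385]
step 1: x' = [514184/486919, 111570/486919], P' = [1738407/3895352 791397/3895352; 791397/3895352 1216743/3895352]
step 2: x' = [3074950788/3387340889, 504795057/3387340889], P' = [1509159810/3387340889 686651940/3387340889; 686651940/3387340889 1057130583/3387340889]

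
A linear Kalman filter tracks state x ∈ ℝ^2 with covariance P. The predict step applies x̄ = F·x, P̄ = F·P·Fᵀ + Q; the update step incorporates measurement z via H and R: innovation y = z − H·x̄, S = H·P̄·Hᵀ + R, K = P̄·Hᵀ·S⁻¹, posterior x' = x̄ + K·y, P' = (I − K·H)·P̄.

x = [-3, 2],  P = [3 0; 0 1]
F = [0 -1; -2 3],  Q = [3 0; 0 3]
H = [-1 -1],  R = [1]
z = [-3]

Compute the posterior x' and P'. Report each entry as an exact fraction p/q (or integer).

x̄ = F·x = [-2, 12]
P̄ = F·P·Fᵀ + Q = [4 -3; -3 24]
y = z − H·x̄ = [7]
S = H·P̄·Hᵀ + R = [23]
K = P̄·Hᵀ·S⁻¹ = [-1/23; -21/23]
x' = x̄ + K·y = [-53/23, 129/23]
P' = (I − K·H)·P̄ = [91/23 -90/23; -90/23 111/23]

x' = [-53/23, 129/23]
P' = [91/23 -90/23; -90/23 111/23]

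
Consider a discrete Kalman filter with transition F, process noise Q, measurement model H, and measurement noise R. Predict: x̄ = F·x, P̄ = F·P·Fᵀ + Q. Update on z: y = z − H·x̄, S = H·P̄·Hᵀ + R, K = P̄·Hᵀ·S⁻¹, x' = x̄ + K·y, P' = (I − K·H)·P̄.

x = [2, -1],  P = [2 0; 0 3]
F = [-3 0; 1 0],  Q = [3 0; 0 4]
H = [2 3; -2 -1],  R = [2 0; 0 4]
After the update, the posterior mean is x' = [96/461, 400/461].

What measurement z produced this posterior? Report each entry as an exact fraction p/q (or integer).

x̄ = F·x = [-6, 2]
P̄ = F·P·Fᵀ + Q = [21 -6; -6 6]
S = H·P̄·Hᵀ + R = [68 -54; -54 70]
K = P̄·Hᵀ·S⁻¹ = [-66/461 -288/461; 186/461 183/461]
x' − x̄ = [2862/461, -522/461] = K·y
y = (KᵀK)⁻¹·Kᵀ·(x' − x̄) = [9, -12]
z = y + H·x̄ = [9, -12] + [-6, 10] = [3, -2]

z = [3, -2]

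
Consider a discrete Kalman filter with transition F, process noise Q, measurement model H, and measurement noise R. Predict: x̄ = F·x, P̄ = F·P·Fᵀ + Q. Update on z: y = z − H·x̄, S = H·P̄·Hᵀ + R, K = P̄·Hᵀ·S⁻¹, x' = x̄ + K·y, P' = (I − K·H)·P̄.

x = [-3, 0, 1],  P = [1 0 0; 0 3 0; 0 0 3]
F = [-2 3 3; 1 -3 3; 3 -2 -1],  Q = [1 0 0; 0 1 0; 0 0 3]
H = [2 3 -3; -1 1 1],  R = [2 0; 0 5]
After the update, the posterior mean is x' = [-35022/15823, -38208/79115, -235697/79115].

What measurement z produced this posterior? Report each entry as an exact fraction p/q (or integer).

x̄ = F·x = [9, 0, -10]
P̄ = F·P·Fᵀ + Q = [59 -2 -33; -2 56 12; -33 12 27]
S = H·P̄·Hᵀ + R = [1141 -194; -194 241]
K = P̄·Hᵀ·S⁻¹ = [6523/47469 -13264/47469; 44428/237345 104702/237345; -4261/79115 20206/79115]
x' − x̄ = [-177429/15823, -38208/79115, 555453/79115] = K·y
y = (KᵀK)⁻¹·Kᵀ·(x' − x̄) = [-45, 18]
z = y + H·x̄ = [-45, 18] + [48, -19] = [3, -1]

z = [3, -1]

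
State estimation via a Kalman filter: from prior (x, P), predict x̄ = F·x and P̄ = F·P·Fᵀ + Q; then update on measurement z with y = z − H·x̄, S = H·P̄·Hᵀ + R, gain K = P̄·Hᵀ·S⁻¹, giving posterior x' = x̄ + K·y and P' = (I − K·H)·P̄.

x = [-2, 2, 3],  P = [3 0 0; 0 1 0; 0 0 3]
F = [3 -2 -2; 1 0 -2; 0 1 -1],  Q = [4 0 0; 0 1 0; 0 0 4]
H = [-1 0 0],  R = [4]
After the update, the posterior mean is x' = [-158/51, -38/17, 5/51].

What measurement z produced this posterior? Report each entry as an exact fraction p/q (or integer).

z = [2]

x̄ = F·x = [-16, -8, -1]
P̄ = F·P·Fᵀ + Q = [47 21 4; 21 16 6; 4 6 8]
S = H·P̄·Hᵀ + R = [51]
K = P̄·Hᵀ·S⁻¹ = [-47/51; -7/17; -4/51]
x' − x̄ = [658/51, 98/17, 56/51] = K·y
y = (KᵀK)⁻¹·Kᵀ·(x' − x̄) = [-14]
z = y + H·x̄ = [-14] + [16] = [2]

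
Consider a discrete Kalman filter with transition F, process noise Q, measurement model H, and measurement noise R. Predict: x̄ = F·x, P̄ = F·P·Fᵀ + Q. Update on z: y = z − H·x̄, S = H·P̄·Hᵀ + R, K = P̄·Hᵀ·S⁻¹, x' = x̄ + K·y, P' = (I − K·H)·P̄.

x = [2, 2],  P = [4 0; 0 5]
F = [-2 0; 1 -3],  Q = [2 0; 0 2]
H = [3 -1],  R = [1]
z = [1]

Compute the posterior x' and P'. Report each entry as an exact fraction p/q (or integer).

x' = [-245/131, -1723/262]
P' = [436/131 1277/131; 1277/131 7737/262]

x̄ = F·x = [-4, -4]
P̄ = F·P·Fᵀ + Q = [18 -8; -8 51]
y = z − H·x̄ = [9]
S = H·P̄·Hᵀ + R = [262]
K = P̄·Hᵀ·S⁻¹ = [31/131; -75/262]
x' = x̄ + K·y = [-245/131, -1723/262]
P' = (I − K·H)·P̄ = [436/131 1277/131; 1277/131 7737/262]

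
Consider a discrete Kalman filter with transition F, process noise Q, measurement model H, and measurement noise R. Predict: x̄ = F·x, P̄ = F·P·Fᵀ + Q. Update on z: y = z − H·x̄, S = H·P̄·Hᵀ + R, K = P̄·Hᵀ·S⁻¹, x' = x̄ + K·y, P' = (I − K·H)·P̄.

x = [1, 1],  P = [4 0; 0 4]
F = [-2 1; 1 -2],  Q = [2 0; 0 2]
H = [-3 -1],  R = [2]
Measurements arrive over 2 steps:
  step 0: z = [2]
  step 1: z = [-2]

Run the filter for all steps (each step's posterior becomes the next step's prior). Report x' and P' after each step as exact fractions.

step 0: x' = [-13/63, -89/63], P' = [136/63 -358/63; -358/63 1048/63]
step 1: x' = [177/523, 1495/1569], P' = [1454/523 -3774/523; -3774/523 10590/523]

step 0: x̄ = F·x = [-1, -1]
step 0: P̄ = F·P·Fᵀ + Q = [22 -16; -16 22]
step 0: y = z − H·x̄ = [-2]
step 0: S = H·P̄·Hᵀ + R = [126]
step 0: K = P̄·Hᵀ·S⁻¹ = [-25/63; 13/63]
step 0: x' = x̄ + K·y = [-13/63, -89/63]
step 0: P' = (I − K·H)·P̄ = [136/63 -358/63; -358/63 1048/63]
step 1: x̄ = F·x = [-1, 55/21]
step 1: P̄ = F·P·Fᵀ + Q = [50 -66; -66 654/7]
step 1: y = z − H·x̄ = [-50/21]
step 1: S = H·P̄·Hᵀ + R = [1046/7]
step 1: K = P̄·Hᵀ·S⁻¹ = [-294/523; 366/523]
step 1: x' = x̄ + K·y = [177/523, 1495/1569]
step 1: P' = (I − K·H)·P̄ = [1454/523 -3774/523; -3774/523 10590/523]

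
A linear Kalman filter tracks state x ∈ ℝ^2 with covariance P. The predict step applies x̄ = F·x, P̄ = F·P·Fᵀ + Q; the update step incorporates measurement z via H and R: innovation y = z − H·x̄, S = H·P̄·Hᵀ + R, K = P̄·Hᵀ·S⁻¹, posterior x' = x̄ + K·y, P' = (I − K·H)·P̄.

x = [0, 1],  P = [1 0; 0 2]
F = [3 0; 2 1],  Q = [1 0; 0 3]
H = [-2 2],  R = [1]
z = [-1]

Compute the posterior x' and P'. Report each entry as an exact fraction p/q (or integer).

x̄ = F·x = [0, 1]
P̄ = F·P·Fᵀ + Q = [10 6; 6 9]
y = z − H·x̄ = [-3]
S = H·P̄·Hᵀ + R = [29]
K = P̄·Hᵀ·S⁻¹ = [-8/29; 6/29]
x' = x̄ + K·y = [24/29, 11/29]
P' = (I − K·H)·P̄ = [226/29 222/29; 222/29 225/29]

x' = [24/29, 11/29]
P' = [226/29 222/29; 222/29 225/29]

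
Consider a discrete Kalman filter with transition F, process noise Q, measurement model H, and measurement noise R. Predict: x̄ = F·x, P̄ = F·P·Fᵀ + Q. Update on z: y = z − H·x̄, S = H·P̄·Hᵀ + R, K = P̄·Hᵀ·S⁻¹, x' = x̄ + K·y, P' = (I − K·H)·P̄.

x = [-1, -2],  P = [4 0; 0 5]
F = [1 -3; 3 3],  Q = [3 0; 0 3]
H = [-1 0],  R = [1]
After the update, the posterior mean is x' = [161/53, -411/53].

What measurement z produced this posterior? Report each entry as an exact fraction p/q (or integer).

z = [-3]

x̄ = F·x = [5, -9]
P̄ = F·P·Fᵀ + Q = [52 -33; -33 84]
S = H·P̄·Hᵀ + R = [53]
K = P̄·Hᵀ·S⁻¹ = [-52/53; 33/53]
x' − x̄ = [-104/53, 66/53] = K·y
y = (KᵀK)⁻¹·Kᵀ·(x' − x̄) = [2]
z = y + H·x̄ = [2] + [-5] = [-3]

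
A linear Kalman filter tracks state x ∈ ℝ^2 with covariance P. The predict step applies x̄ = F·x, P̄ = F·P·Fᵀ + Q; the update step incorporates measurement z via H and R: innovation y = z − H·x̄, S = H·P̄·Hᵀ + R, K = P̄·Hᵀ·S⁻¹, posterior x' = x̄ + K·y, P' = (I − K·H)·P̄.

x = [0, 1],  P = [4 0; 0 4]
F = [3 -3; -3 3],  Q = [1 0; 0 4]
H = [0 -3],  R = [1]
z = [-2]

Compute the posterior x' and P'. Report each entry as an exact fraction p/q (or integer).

x̄ = F·x = [-3, 3]
P̄ = F·P·Fᵀ + Q = [73 -72; -72 76]
y = z − H·x̄ = [7]
S = H·P̄·Hᵀ + R = [685]
K = P̄·Hᵀ·S⁻¹ = [216/685; -228/685]
x' = x̄ + K·y = [-543/685, 459/685]
P' = (I − K·H)·P̄ = [3349/685 -72/685; -72/685 76/685]

x' = [-543/685, 459/685]
P' = [3349/685 -72/685; -72/685 76/685]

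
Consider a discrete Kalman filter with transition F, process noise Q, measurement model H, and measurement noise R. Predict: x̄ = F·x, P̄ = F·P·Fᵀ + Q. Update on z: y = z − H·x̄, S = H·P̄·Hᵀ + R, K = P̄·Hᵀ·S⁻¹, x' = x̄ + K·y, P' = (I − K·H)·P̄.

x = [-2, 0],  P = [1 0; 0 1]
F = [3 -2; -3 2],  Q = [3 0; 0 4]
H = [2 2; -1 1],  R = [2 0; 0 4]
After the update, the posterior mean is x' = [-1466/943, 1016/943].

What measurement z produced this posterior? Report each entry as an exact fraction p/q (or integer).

x̄ = F·x = [-6, 6]
P̄ = F·P·Fᵀ + Q = [16 -13; -13 17]
S = H·P̄·Hᵀ + R = [30 2; 2 63]
K = P̄·Hᵀ·S⁻¹ = [218/943 -441/943; 222/943 442/943]
x' − x̄ = [4192/943, -4642/943] = K·y
y = (KᵀK)⁻¹·Kᵀ·(x' − x̄) = [-1, -10]
z = y + H·x̄ = [-1, -10] + [0, 12] = [-1, 2]

z = [-1, 2]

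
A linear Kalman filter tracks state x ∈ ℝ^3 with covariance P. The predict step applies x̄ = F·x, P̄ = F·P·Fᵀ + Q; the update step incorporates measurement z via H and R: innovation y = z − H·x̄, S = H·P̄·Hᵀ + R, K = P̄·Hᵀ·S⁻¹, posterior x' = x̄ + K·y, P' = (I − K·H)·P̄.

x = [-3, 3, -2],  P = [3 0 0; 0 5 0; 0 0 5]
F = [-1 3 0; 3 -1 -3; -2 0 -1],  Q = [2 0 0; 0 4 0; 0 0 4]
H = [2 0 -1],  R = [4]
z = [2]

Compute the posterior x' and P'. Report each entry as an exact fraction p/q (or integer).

x' = [1096/201, -192/67, 578/67]
P' = [1214/201 -198/67 684/67; -198/67 4752/67 -336/67; 684/67 -336/67 1380/67]

x̄ = F·x = [12, -6, 8]
P̄ = F·P·Fᵀ + Q = [50 -24 6; -24 81 -3; 6 -3 21]
y = z − H·x̄ = [-14]
S = H·P̄·Hᵀ + R = [201]
K = P̄·Hᵀ·S⁻¹ = [94/201; -15/67; -3/67]
x' = x̄ + K·y = [1096/201, -192/67, 578/67]
P' = (I − K·H)·P̄ = [1214/201 -198/67 684/67; -198/67 4752/67 -336/67; 684/67 -336/67 1380/67]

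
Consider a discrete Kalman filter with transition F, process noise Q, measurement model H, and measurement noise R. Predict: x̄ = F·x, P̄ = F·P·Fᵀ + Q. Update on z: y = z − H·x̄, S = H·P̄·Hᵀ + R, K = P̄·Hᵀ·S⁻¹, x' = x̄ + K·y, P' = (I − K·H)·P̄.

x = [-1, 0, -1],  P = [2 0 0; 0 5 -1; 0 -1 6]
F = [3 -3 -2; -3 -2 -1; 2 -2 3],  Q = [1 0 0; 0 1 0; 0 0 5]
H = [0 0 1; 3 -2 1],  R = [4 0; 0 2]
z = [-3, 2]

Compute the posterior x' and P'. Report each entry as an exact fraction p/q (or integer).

x' = [245619/65269, 208666/65269, -192119/65269]
P' = [1180274/65269 1710210/65269 -81340/65269; 1710210/65269 2568898/65269 1272/65269; -81340/65269 1272/65269 247716/65269]

x̄ = F·x = [-1, 4, -5]
P̄ = F·P·Fᵀ + Q = [76 17 11; 17 41 -6; 11 -6 99]
y = z − H·x̄ = [2, 18]
S = H·P̄·Hᵀ + R = [103 144; 144 835]
K = P̄·Hᵀ·S⁻¹ = [-20335/65269 19531/65269; 318/65269 -2947/65269; 61929/65269 576/65269]
x' = x̄ + K·y = [245619/65269, 208666/65269, -192119/65269]
P' = (I − K·H)·P̄ = [1180274/65269 1710210/65269 -81340/65269; 1710210/65269 2568898/65269 1272/65269; -81340/65269 1272/65269 247716/65269]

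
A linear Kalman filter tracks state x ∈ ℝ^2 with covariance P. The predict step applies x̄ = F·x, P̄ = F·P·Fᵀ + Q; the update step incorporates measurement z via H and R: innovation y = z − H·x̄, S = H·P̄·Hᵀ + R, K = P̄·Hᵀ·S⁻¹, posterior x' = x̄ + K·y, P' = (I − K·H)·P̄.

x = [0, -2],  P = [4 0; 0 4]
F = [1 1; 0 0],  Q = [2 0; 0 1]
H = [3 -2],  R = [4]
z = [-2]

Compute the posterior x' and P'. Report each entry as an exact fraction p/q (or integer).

x̄ = F·x = [-2, 0]
P̄ = F·P·Fᵀ + Q = [10 0; 0 1]
y = z − H·x̄ = [4]
S = H·P̄·Hᵀ + R = [98]
K = P̄·Hᵀ·S⁻¹ = [15/49; -1/49]
x' = x̄ + K·y = [-38/49, -4/49]
P' = (I − K·H)·P̄ = [40/49 30/49; 30/49 47/49]

x' = [-38/49, -4/49]
P' = [40/49 30/49; 30/49 47/49]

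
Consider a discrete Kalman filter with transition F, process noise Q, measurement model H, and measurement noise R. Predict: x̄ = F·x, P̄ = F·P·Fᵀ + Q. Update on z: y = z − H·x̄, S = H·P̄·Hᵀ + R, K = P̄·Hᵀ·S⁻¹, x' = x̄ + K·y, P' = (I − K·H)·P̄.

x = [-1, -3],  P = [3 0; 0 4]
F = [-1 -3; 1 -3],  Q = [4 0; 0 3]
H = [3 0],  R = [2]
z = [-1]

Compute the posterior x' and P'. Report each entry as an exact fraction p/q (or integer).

x' = [-109/389, 43/389]
P' = [86/389 66/389; 66/389 6537/389]

x̄ = F·x = [10, 8]
P̄ = F·P·Fᵀ + Q = [43 33; 33 42]
y = z − H·x̄ = [-31]
S = H·P̄·Hᵀ + R = [389]
K = P̄·Hᵀ·S⁻¹ = [129/389; 99/389]
x' = x̄ + K·y = [-109/389, 43/389]
P' = (I − K·H)·P̄ = [86/389 66/389; 66/389 6537/389]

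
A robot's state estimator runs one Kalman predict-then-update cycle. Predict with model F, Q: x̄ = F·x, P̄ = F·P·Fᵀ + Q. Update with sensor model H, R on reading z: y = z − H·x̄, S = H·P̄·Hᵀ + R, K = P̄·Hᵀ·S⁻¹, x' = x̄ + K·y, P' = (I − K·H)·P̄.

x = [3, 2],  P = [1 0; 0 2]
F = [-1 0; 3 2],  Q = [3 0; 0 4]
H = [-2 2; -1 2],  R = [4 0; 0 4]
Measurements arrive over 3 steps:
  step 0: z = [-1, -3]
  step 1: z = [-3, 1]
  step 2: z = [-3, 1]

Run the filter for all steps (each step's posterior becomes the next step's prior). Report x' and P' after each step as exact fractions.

step 0: x̄ = F·x = [-3, 13]
step 0: P̄ = F·P·Fᵀ + Q = [4 -3; -3 21]
step 0: y = z − H·x̄ = [-33, -32]
step 0: S = H·P̄·Hᵀ + R = [128 110; 110 104]
step 0: K = P̄·Hᵀ·S⁻¹ = [-89/303 65/303; 7/202 40/101]
step 0: x' = x̄ + K·y = [-52/303, -165/202]
step 0: P' = (I − K·H)·P̄ = [616/303 146/101; 146/101 153/101]
step 1: x̄ = F·x = [52/303, -217/101]
step 1: P̄ = F·P·Fᵀ + Q = [1525/303 -908/101; -908/101 4616/101]
step 1: y = z − H·x̄ = [497/303, 1657/303]
step 1: S = H·P̄·Hᵀ + R = [84496/303 74786/303; 74786/303 69025/303]
step 1: K = P̄·Hᵀ·S⁻¹ = [-17902/65839 12745/65839; 10540/197517 75628/197517]
step 1: x' = x̄ + K·y = [51633/65839, 6503/197517]
step 1: P' = (I − K·H)·P̄ = [122588/65839 86784/65839; 86784/65839 281432/197517]
step 2: x̄ = F·x = [-51633/65839, 477703/197517]
step 2: P̄ = F·P·Fᵀ + Q = [320105/65839 -541332/65839; -541332/65839 8349896/197517]
step 2: y = z − H·x̄ = [-1857755/197517, -912788/197517]
step 2: S = H·P̄·Hᵀ + R = [51022880/197517 45064190/197517; 45064190/197517 41645951/197517]
step 2: K = P̄·Hᵀ·S⁻¹ = [-32412694/119122835 4607153/23824567; 486596/9163295 701044/1832659]
step 2: x' = x̄ + K·y = [20996741/23824567, 277277/1832659]
step 2: P' = (I − K·H)·P̄ = [221793836/119122835 12074496/9163295; 12074496/9163295 13047688/9163295]

step 0: x' = [-52/303, -165/202], P' = [616/303 146/101; 146/101 153/101]
step 1: x' = [51633/65839, 6503/197517], P' = [122588/65839 86784/65839; 86784/65839 281432/197517]
step 2: x' = [20996741/23824567, 277277/1832659], P' = [221793836/119122835 12074496/9163295; 12074496/9163295 13047688/9163295]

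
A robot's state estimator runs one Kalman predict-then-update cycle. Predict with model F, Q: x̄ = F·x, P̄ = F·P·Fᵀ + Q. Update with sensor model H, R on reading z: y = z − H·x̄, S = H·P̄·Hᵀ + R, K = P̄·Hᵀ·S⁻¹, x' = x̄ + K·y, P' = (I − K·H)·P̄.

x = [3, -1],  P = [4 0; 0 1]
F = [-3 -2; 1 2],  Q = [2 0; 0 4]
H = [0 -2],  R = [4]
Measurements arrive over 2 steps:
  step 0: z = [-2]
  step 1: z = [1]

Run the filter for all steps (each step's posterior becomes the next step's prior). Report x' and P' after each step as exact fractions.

step 0: x' = [-7, 1], P' = [290/13 -16/13; -16/13 12/13]
step 1: x' = [962/113, -76/113], P' = [16976/339 -790/339; -790/339 326/339]

step 0: x̄ = F·x = [-7, 1]
step 0: P̄ = F·P·Fᵀ + Q = [42 -16; -16 12]
step 0: y = z − H·x̄ = [0]
step 0: S = H·P̄·Hᵀ + R = [52]
step 0: K = P̄·Hᵀ·S⁻¹ = [8/13; -6/13]
step 0: x' = x̄ + K·y = [-7, 1]
step 0: P' = (I − K·H)·P̄ = [290/13 -16/13; -16/13 12/13]
step 1: x̄ = F·x = [19, -5]
step 1: P̄ = F·P·Fᵀ + Q = [2492/13 -790/13; -790/13 326/13]
step 1: y = z − H·x̄ = [-9]
step 1: S = H·P̄·Hᵀ + R = [1356/13]
step 1: K = P̄·Hᵀ·S⁻¹ = [395/339; -163/339]
step 1: x' = x̄ + K·y = [962/113, -76/113]
step 1: P' = (I − K·H)·P̄ = [16976/339 -790/339; -790/339 326/339]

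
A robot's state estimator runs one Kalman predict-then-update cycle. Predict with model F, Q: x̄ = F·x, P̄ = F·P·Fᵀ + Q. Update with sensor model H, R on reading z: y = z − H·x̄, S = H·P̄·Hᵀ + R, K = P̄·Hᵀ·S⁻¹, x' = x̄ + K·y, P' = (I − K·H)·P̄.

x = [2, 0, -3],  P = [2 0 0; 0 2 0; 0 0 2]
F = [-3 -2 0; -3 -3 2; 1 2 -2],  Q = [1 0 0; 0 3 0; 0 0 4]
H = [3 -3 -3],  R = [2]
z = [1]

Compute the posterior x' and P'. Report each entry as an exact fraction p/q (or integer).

x̄ = F·x = [-6, -12, 8]
P̄ = F·P·Fᵀ + Q = [27 30 -14; 30 47 -26; -14 -26 22]
y = z − H·x̄ = [7]
S = H·P̄·Hᵀ + R = [110]
K = P̄·Hᵀ·S⁻¹ = [3/10; 27/110; -3/11]
x' = x̄ + K·y = [-39/10, -1131/110, 67/11]
P' = (I − K·H)·P̄ = [171/10 219/10 -5; 219/10 4441/110 -205/11; -5 -205/11 152/11]

x' = [-39/10, -1131/110, 67/11]
P' = [171/10 219/10 -5; 219/10 4441/110 -205/11; -5 -205/11 152/11]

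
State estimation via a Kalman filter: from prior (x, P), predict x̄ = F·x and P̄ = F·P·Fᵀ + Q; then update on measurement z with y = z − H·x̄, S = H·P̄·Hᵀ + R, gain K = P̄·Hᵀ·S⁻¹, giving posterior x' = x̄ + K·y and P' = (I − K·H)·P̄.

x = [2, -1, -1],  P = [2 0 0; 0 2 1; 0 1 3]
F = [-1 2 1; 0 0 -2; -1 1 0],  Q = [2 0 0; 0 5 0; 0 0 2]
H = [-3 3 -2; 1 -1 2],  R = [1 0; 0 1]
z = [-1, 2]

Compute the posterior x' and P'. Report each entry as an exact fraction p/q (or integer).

x̄ = F·x = [-5, 2, -3]
P̄ = F·P·Fᵀ + Q = [19 -10 7; -10 17 -2; 7 -2 6]
y = z − H·x̄ = [-28, 15]
S = H·P̄·Hᵀ + R = [637 -264; -264 117]
K = P̄·Hᵀ·S⁻¹ = [-155/1611 727/4833; 587/1611 2693/4833; 109/537 1027/1611]
x' = x̄ + K·y = [-80/1611, 251/1611, 472/537]
P' = (I − K·H)·P̄ = [13601/4833 13732/4833 143/1611; 13732/4833 15959/4833 820/1611; 143/1611 820/1611 284/537]

x' = [-80/1611, 251/1611, 472/537]
P' = [13601/4833 13732/4833 143/1611; 13732/4833 15959/4833 820/1611; 143/1611 820/1611 284/537]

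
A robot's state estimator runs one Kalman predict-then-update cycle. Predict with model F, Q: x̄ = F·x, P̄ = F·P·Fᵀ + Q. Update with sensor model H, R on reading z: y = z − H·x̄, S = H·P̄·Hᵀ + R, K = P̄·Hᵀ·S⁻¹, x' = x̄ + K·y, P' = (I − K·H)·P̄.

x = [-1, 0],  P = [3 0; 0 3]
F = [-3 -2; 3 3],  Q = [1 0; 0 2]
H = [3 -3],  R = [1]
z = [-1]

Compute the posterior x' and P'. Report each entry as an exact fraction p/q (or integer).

x̄ = F·x = [3, -3]
P̄ = F·P·Fᵀ + Q = [40 -45; -45 56]
y = z − H·x̄ = [-19]
S = H·P̄·Hᵀ + R = [1675]
K = P̄·Hᵀ·S⁻¹ = [51/335; -303/1675]
x' = x̄ + K·y = [36/335, 732/1675]
P' = (I − K·H)·P̄ = [79/67 378/335; 378/335 1991/1675]

x' = [36/335, 732/1675]
P' = [79/67 378/335; 378/335 1991/1675]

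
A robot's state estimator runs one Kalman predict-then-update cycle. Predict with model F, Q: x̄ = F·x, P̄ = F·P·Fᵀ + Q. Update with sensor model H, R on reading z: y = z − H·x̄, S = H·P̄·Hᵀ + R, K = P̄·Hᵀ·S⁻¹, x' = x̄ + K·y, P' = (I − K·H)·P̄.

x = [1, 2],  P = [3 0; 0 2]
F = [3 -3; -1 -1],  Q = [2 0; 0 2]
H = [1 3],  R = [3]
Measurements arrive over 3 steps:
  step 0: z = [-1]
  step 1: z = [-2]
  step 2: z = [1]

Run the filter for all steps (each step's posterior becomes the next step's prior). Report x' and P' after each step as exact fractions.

step 0: x' = [7/5, -87/95], P' = [159/5 -51/5; -51/5 341/95]
step 1: x' = [-77684/14461, 16966/14461], P' = [1342362/14461 -423684/14461; -423684/14461 138030/14461]
step 2: x' = [-22584412/5301683, 9179108/5301683], P' = [581407170/5301683 -183662616/5301683; -183662616/5301683 59593714/5301683]

step 0: x̄ = F·x = [-3, -3]
step 0: P̄ = F·P·Fᵀ + Q = [47 -3; -3 7]
step 0: y = z − H·x̄ = [11]
step 0: S = H·P̄·Hᵀ + R = [95]
step 0: K = P̄·Hᵀ·S⁻¹ = [2/5; 18/95]
step 0: x' = x̄ + K·y = [7/5, -87/95]
step 0: P' = (I − K·H)·P̄ = [159/5 -51/5; -51/5 341/95]
step 1: x̄ = F·x = [132/19, -46/95]
step 1: P̄ = F·P·Fᵀ + Q = [9578/19 -1608/19; -1608/19 1614/95]
step 1: y = z − H·x̄ = [-712/95]
step 1: S = H·P̄·Hᵀ + R = [14461/95]
step 1: K = P̄·Hᵀ·S⁻¹ = [23770/14461; -3198/14461]
step 1: x' = x̄ + K·y = [-77684/14461, 16966/14461]
step 1: P' = (I − K·H)·P̄ = [1342362/14461 -423684/14461; -423684/14461 138030/14461]
step 2: x̄ = F·x = [-283950/14461, 60718/14461]
step 2: P̄ = F·P·Fᵀ + Q = [20978762/14461 -3612996/14461; -3612996/14461 661946/14461]
step 2: y = z − H·x̄ = [116257/14461]
step 2: S = H·P̄·Hᵀ + R = [5301683/14461]
step 2: K = P̄·Hᵀ·S⁻¹ = [10139774/5301683; -1627158/5301683]
step 2: x' = x̄ + K·y = [-22584412/5301683, 9179108/5301683]
step 2: P' = (I − K·H)·P̄ = [581407170/5301683 -183662616/5301683; -183662616/5301683 59593714/5301683]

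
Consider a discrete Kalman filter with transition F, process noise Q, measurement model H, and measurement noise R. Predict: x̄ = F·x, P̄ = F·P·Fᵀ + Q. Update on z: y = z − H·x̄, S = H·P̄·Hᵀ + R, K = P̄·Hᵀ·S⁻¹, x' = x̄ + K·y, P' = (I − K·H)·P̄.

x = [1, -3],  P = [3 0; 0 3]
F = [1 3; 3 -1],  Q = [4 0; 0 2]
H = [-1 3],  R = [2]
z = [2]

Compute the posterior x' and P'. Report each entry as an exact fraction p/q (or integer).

x' = [-148/27, -10/9]
P' = [2465/81 272/27; 272/27 32/9]

x̄ = F·x = [-8, 6]
P̄ = F·P·Fᵀ + Q = [34 0; 0 32]
y = z − H·x̄ = [-24]
S = H·P̄·Hᵀ + R = [324]
K = P̄·Hᵀ·S⁻¹ = [-17/162; 8/27]
x' = x̄ + K·y = [-148/27, -10/9]
P' = (I − K·H)·P̄ = [2465/81 272/27; 272/27 32/9]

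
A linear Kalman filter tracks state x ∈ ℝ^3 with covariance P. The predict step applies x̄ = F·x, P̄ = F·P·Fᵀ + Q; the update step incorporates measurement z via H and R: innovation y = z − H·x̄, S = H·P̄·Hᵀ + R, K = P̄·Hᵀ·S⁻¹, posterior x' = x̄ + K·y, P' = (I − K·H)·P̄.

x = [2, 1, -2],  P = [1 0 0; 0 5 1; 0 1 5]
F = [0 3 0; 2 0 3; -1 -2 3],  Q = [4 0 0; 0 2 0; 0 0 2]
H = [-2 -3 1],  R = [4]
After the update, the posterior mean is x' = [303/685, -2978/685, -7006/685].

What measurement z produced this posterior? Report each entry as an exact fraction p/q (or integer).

x̄ = F·x = [3, -2, -10]
P̄ = F·P·Fᵀ + Q = [49 9 -21; 9 51 37; -21 37 56]
S = H·P̄·Hᵀ + R = [685]
K = P̄·Hᵀ·S⁻¹ = [-146/685; -134/685; -13/685]
x' − x̄ = [-1752/685, -1608/685, -156/685] = K·y
y = (KᵀK)⁻¹·Kᵀ·(x' − x̄) = [12]
z = y + H·x̄ = [12] + [-10] = [2]

z = [2]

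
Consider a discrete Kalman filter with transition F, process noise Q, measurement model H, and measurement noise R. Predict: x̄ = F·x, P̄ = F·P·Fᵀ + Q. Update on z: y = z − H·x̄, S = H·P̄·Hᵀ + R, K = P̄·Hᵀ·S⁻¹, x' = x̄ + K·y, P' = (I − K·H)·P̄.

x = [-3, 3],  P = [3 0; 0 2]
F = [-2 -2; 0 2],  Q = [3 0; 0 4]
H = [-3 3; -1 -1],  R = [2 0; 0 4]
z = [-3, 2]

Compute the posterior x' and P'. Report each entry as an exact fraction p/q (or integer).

x̄ = F·x = [0, 6]
P̄ = F·P·Fᵀ + Q = [23 -8; -8 12]
y = z − H·x̄ = [-21, 8]
S = H·P̄·Hᵀ + R = [461 33; 33 23]
K = P̄·Hᵀ·S⁻¹ = [-822/4757 -1923/4757; 756/4757 -1912/4757]
x' = x̄ + K·y = [1878/4757, -2630/4757]
P' = (I − K·H)·P̄ = [4120/4757 3572/4757; 3572/4757 4076/4757]

x' = [1878/4757, -2630/4757]
P' = [4120/4757 3572/4757; 3572/4757 4076/4757]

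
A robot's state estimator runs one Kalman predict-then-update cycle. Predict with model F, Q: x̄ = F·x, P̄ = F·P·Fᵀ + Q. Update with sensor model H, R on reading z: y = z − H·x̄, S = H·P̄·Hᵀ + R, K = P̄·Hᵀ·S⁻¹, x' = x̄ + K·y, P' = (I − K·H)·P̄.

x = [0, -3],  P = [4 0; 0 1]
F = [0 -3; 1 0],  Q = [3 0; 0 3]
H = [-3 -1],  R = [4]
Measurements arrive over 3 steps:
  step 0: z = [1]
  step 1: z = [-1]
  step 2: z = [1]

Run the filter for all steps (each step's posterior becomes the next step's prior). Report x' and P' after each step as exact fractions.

step 0: x' = [9/17, -28/17], P' = [132/119 -36/17; -36/17 112/17]
step 1: x' = [13398/36109, -669/36109], P' = [55311/72218 -73953/72218; -73953/72218 232887/72218]
step 2: x' = [-2437047/5676431, 1745766/5676431], P' = [4319529/5676431 -5798817/5676431; -5798817/5676431 18333993/5676431]

step 0: x̄ = F·x = [9, 0]
step 0: P̄ = F·P·Fᵀ + Q = [12 0; 0 7]
step 0: y = z − H·x̄ = [28]
step 0: S = H·P̄·Hᵀ + R = [119]
step 0: K = P̄·Hᵀ·S⁻¹ = [-36/119; -1/17]
step 0: x' = x̄ + K·y = [9/17, -28/17]
step 0: P' = (I − K·H)·P̄ = [132/119 -36/17; -36/17 112/17]
step 1: x̄ = F·x = [84/17, 9/17]
step 1: P̄ = F·P·Fᵀ + Q = [1059/17 108/17; 108/17 489/119]
step 1: y = z − H·x̄ = [244/17]
step 1: S = H·P̄·Hᵀ + R = [72218/119]
step 1: K = P̄·Hᵀ·S⁻¹ = [-22995/72218; -2757/72218]
step 1: x' = x̄ + K·y = [13398/36109, -669/36109]
step 1: P' = (I − K·H)·P̄ = [55311/72218 -73953/72218; -73953/72218 232887/72218]
step 2: x̄ = F·x = [2007/36109, 13398/36109]
step 2: P̄ = F·P·Fᵀ + Q = [2312637/72218 221859/72218; 221859/72218 271965/72218]
step 2: y = z − H·x̄ = [55528/36109]
step 2: S = H·P̄·Hᵀ + R = [11352862/36109]
step 2: K = P̄·Hᵀ·S⁻¹ = [-3579885/11352862; -468771/11352862]
step 2: x' = x̄ + K·y = [-2437047/5676431, 1745766/5676431]
step 2: P' = (I − K·H)·P̄ = [4319529/5676431 -5798817/5676431; -5798817/5676431 18333993/5676431]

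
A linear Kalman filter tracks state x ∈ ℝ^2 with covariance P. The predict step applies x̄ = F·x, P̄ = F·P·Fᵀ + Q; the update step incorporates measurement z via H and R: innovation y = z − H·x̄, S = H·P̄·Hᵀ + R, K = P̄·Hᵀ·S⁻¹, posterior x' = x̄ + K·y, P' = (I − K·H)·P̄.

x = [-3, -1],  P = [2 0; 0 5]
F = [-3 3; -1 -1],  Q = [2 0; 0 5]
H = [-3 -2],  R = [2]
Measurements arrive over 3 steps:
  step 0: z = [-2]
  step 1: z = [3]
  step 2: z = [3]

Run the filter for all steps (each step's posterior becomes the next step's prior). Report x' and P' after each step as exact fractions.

step 0: x' = [-1086/527, 2180/527], P' = [2926/527 -4212/527; -4212/527 6315/527]
step 1: x' = [-109419/444403, -1478641/1333209], P' = [1242902/444403 -1711092/444403; -1711092/444403 7676317/1333209]
step 2: x' = [-3155653863/1671165823, 2223992027/1671165823], P' = [4604162030/1671165823 -6336796932/1671165823; -6336796932/1671165823 9485275931/1671165823]

step 0: x̄ = F·x = [6, 4]
step 0: P̄ = F·P·Fᵀ + Q = [65 -9; -9 12]
step 0: y = z − H·x̄ = [24]
step 0: S = H·P̄·Hᵀ + R = [527]
step 0: K = P̄·Hᵀ·S⁻¹ = [-177/527; 3/527]
step 0: x' = x̄ + K·y = [-1086/527, 2180/527]
step 0: P' = (I − K·H)·P̄ = [2926/527 -4212/527; -4212/527 6315/527]
step 1: x̄ = F·x = [9798/527, -1094/527]
step 1: P̄ = F·P·Fᵀ + Q = [160039/527 -10167/527; -10167/527 3452/527]
step 1: y = z − H·x̄ = [28787/527]
step 1: S = H·P̄·Hᵀ + R = [1333209/527]
step 1: K = P̄·Hᵀ·S⁻¹ = [-153261/444403; 23597/1333209]
step 1: x' = x̄ + K·y = [-109419/444403, -1478641/1333209]
step 1: P' = (I − K·H)·P̄ = [1242902/444403 -1711092/444403; -1711092/444403 7676317/1333209]
step 2: x̄ = F·x = [-1150384/444403, 1806898/1333209]
step 2: P̄ = F·P·Fᵀ + Q = [65903531/444403 -3947611/444403; -3947611/444403 7804516/1333209]
step 2: y = z − H·x̄ = [-2740033/1333209]
step 2: S = H·P̄·Hᵀ + R = [1671165823/1333209]
step 2: K = P̄·Hᵀ·S⁻¹ = [-569446113/1671165823; 19919467/1671165823]
step 2: x' = x̄ + K·y = [-3155653863/1671165823, 2223992027/1671165823]
step 2: P' = (I − K·H)·P̄ = [4604162030/1671165823 -6336796932/1671165823; -6336796932/1671165823 9485275931/1671165823]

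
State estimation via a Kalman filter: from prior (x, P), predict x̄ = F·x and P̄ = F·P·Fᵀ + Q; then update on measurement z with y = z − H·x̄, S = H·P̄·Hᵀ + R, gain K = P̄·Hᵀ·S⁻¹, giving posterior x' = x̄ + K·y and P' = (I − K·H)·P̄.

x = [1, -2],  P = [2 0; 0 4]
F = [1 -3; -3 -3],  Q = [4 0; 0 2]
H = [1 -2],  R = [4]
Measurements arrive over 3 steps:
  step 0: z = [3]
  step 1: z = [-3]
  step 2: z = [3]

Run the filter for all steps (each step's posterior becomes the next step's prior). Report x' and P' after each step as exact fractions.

step 0: x̄ = F·x = [7, 3]
step 0: P̄ = F·P·Fᵀ + Q = [42 30; 30 56]
step 0: y = z − H·x̄ = [2]
step 0: S = H·P̄·Hᵀ + R = [150]
step 0: K = P̄·Hᵀ·S⁻¹ = [-3/25; -41/75]
step 0: x' = x̄ + K·y = [169/25, 143/75]
step 0: P' = (I − K·H)·P̄ = [996/25 504/25; 504/25 838/75]
step 1: x̄ = F·x = [26/25, -26]
step 1: P̄ = F·P·Fᵀ + Q = [586/25 102; 102 824]
step 1: y = z − H·x̄ = [-1401/25]
step 1: S = H·P̄·Hᵀ + R = [72886/25]
step 1: K = P̄·Hᵀ·S⁻¹ = [-2257/36443; -19325/36443]
step 1: x' = x̄ + K·y = [164383/36443, 135455/36443]
step 1: P' = (I − K·H)·P̄ = [446700/36443 227864/36443; 227864/36443 152582/36443]
step 2: x̄ = F·x = [-241982/36443, -81774/3313]
step 2: P̄ = F·P·Fᵀ + Q = [598526/36443 127302/3313; 127302/3313 869816/3313]
step 2: y = z − H·x̄ = [-1447717/36443]
step 2: S = H·P̄·Hᵀ + R = [33414914/36443]
step 2: K = P̄·Hᵀ·S⁻¹ = [-1101059/16707457; -8867815/16707457]
step 2: x' = x̄ + K·y = [-67197597/16707457, -60107701/16707457]
step 2: P' = (I − K·H)·P̄ = [207863940/16707457 106134088/16707457; 106134088/16707457 70802674/16707457]

step 0: x' = [169/25, 143/75], P' = [996/25 504/25; 504/25 838/75]
step 1: x' = [164383/36443, 135455/36443], P' = [446700/36443 227864/36443; 227864/36443 152582/36443]
step 2: x' = [-67197597/16707457, -60107701/16707457], P' = [207863940/16707457 106134088/16707457; 106134088/16707457 70802674/16707457]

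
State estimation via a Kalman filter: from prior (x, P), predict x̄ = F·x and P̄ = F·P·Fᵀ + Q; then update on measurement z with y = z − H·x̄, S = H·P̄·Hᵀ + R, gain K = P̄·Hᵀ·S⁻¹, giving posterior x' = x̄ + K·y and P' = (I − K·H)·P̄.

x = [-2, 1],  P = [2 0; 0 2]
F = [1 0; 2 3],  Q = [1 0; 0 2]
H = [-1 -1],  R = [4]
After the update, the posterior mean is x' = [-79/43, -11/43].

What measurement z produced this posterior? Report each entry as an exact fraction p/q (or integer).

x̄ = F·x = [-2, -1]
P̄ = F·P·Fᵀ + Q = [3 4; 4 28]
S = H·P̄·Hᵀ + R = [43]
K = P̄·Hᵀ·S⁻¹ = [-7/43; -32/43]
x' − x̄ = [7/43, 32/43] = K·y
y = (KᵀK)⁻¹·Kᵀ·(x' − x̄) = [-1]
z = y + H·x̄ = [-1] + [3] = [2]

z = [2]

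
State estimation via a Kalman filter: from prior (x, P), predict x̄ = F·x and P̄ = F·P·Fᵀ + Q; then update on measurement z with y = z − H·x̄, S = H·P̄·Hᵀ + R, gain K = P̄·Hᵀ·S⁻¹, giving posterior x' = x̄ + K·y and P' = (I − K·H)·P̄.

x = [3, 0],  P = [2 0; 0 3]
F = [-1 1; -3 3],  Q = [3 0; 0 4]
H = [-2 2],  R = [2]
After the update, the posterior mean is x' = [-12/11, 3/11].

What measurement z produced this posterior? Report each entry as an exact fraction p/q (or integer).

x̄ = F·x = [-3, -9]
P̄ = F·P·Fᵀ + Q = [8 15; 15 49]
S = H·P̄·Hᵀ + R = [110]
K = P̄·Hᵀ·S⁻¹ = [7/55; 34/55]
x' − x̄ = [21/11, 102/11] = K·y
y = (KᵀK)⁻¹·Kᵀ·(x' − x̄) = [15]
z = y + H·x̄ = [15] + [-12] = [3]

z = [3]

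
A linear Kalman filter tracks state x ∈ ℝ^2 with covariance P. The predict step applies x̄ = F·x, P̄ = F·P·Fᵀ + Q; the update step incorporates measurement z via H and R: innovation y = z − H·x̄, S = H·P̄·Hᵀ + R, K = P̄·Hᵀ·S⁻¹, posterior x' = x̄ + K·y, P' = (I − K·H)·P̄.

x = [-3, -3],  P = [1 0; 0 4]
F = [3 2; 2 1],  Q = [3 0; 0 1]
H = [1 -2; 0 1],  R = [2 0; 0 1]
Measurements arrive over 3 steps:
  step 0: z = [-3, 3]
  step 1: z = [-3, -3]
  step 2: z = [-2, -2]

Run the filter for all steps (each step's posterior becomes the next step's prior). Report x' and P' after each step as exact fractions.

step 0: x' = [1, 13/7], P' = [14/3 5/3; 5/3 37/42]
step 1: x' = [-59589/9097, -22263/9097], P' = [43178/9097 15954/9097; 15954/9097 8523/9097]
step 2: x' = [-12225630/2022407, -4708659/2022407], P' = [9617226/2022407 3553704/2022407; 3553704/2022407 1897356/2022407]

step 0: x̄ = F·x = [-15, -9]
step 0: P̄ = F·P·Fᵀ + Q = [28 14; 14 9]
step 0: y = z − H·x̄ = [-6, 12]
step 0: S = H·P̄·Hᵀ + R = [10 -4; -4 10]
step 0: K = P̄·Hᵀ·S⁻¹ = [2/3 5/3; -1/21 37/42]
step 0: x' = x̄ + K·y = [1, 13/7]
step 0: P' = (I − K·H)·P̄ = [14/3 5/3; 5/3 37/42]
step 1: x̄ = F·x = [47/7, 27/7]
step 1: P̄ = F·P·Fᵀ + Q = [1439/21 290/7; 290/7 381/14]
step 1: y = z − H·x̄ = [-2, -48/7]
step 1: S = H·P̄·Hᵀ + R = [41/3 -13; -13 395/14]
step 1: K = P̄·Hᵀ·S⁻¹ = [5635/9097 15954/9097; -546/9097 8523/9097]
step 1: x' = x̄ + K·y = [-59589/9097, -22263/9097]
step 1: P' = (I − K·H)·P̄ = [43178/9097 15954/9097; 15954/9097 8523/9097]
step 2: x̄ = F·x = [-223293/9097, -141441/9097]
step 2: P̄ = F·P·Fᵀ + Q = [641433/9097 387792/9097; 387792/9097 254148/9097]
step 2: y = z − H·x̄ = [-77783/9097, 123247/9097]
step 2: S = H·P̄·Hᵀ + R = [125051/9097 -120504/9097; -120504/9097 263245/9097]
step 2: K = P̄·Hᵀ·S⁻¹ = [1254909/2022407 3553704/2022407; -120504/2022407 1897356/2022407]
step 2: x' = x̄ + K·y = [-12225630/2022407, -4708659/2022407]
step 2: P' = (I − K·H)·P̄ = [9617226/2022407 3553704/2022407; 3553704/2022407 1897356/2022407]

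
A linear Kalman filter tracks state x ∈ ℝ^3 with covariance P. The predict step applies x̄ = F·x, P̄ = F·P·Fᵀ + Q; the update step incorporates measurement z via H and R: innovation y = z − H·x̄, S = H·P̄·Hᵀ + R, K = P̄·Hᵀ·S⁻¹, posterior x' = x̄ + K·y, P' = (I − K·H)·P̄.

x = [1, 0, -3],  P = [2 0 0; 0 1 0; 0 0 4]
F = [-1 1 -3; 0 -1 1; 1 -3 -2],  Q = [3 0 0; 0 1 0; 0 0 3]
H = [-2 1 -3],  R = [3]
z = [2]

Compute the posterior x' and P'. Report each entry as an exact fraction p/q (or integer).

x' = [-412/757, -297/757, -287/757]
P' = [8078/757 -2603/757 -6099/757; -2603/757 2333/757 2466/757; -6099/757 2466/757 5021/757]

x̄ = F·x = [8, -3, 7]
P̄ = F·P·Fᵀ + Q = [42 -13 19; -13 6 -5; 19 -5 30]
y = z − H·x̄ = [42]
S = H·P̄·Hᵀ + R = [757]
K = P̄·Hᵀ·S⁻¹ = [-154/757; 47/757; -133/757]
x' = x̄ + K·y = [-412/757, -297/757, -287/757]
P' = (I − K·H)·P̄ = [8078/757 -2603/757 -6099/757; -2603/757 2333/757 2466/757; -6099/757 2466/757 5021/757]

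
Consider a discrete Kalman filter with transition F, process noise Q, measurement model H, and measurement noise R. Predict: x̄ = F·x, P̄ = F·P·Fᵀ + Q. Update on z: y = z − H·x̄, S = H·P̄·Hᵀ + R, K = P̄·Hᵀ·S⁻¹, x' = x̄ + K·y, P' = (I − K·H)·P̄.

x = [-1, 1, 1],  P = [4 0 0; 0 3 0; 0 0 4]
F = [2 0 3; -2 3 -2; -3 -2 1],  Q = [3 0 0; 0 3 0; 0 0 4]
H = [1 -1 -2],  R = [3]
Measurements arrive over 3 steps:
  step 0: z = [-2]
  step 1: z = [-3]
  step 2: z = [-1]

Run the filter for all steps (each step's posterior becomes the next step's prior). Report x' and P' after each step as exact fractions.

step 0: x' = [235/116, 125/58, 55/58], P' = [11359/464 -3449/232 4475/232; -3449/232 4791/116 -3221/116; 4475/232 -3221/116 2775/116]
step 1: x' = [-1487798/397075, 5530099/397075, -2918253/397075], P' = [24654929/397075 -64181302/397075 88387563/794150; -64181302/397075 184007851/397075 -247623869/794150; 88387563/794150 -247623869/794150 336187661/1588300]
step 2: x' = [-11962753516/3232783285, 274370686493/16163916425, -158904035434/16163916425], P' = [47792066052/646556657 -617069250839/3232783285 425204522827/3232783285; -617069250839/3232783285 8631008094557/16163916425 -5832621098016/16163916425; 425204522827/3232783285 -5832621098016/16163916425 3971637512233/16163916425]

step 0: x̄ = F·x = [1, 3, 2]
step 0: P̄ = F·P·Fᵀ + Q = [55 -40 -12; -40 62 -2; -12 -2 56]
step 0: y = z − H·x̄ = [4]
step 0: S = H·P̄·Hᵀ + R = [464]
step 0: K = P̄·Hᵀ·S⁻¹ = [119/464; -49/232; -61/232]
step 0: x' = x̄ + K·y = [235/116, 125/58, 55/58]
step 0: P' = (I − K·H)·P̄ = [11359/464 -3449/232 4475/232; -3449/232 4791/116 -3221/116; 4475/232 -3221/116 2775/116]
step 1: x̄ = F·x = [200/29, 15/29, -1095/116]
step 1: P̄ = F·P·Fᵀ + Q = [15883/29 -22430/29 462/29; -22430/29 35793/29 -5558/29; 462/29 -5558/29 106903/464]
step 1: y = z − H·x̄ = [-1639/58]
step 1: S = H·P̄·Hᵀ + R = [397075/116]
step 1: K = P̄·Hᵀ·S⁻¹ = [149556/397075; -188428/397075; -58743/794150]
step 1: x' = x̄ + K·y = [-1487798/397075, 5530099/397075, -2918253/397075]
step 1: P' = (I − K·H)·P̄ = [24654929/397075 -64181302/397075 88387563/794150; -64181302/397075 184007851/397075 -247623869/794150; 88387563/794150 -247623869/794150 336187661/1588300]
step 2: x̄ = F·x = [-335153/11345, 25402399/397075, -9515057/397075]
step 2: P̄ = F·P·Fᵀ + Q = [31692767/9076 -72692407/11345 90794459/45380; -72692407/11345 4701538351/397075 -1493213268/397075; 90794459/45380 -1493213268/397075 2013881621/1588300]
step 2: y = z − H·x̄ = [3541113/79415]
step 2: S = H·P̄·Hᵀ + R = [646556657/63532]
step 2: K = P̄·Hᵀ·S⁻¹ = [374702363/646556657; -3407476848/3232783285; 1024579179/3232783285]
step 2: x' = x̄ + K·y = [-11962753516/3232783285, 274370686493/16163916425, -158904035434/16163916425]
step 2: P' = (I − K·H)·P̄ = [47792066052/646556657 -617069250839/3232783285 425204522827/3232783285; -617069250839/3232783285 8631008094557/16163916425 -5832621098016/16163916425; 425204522827/3232783285 -5832621098016/16163916425 3971637512233/16163916425]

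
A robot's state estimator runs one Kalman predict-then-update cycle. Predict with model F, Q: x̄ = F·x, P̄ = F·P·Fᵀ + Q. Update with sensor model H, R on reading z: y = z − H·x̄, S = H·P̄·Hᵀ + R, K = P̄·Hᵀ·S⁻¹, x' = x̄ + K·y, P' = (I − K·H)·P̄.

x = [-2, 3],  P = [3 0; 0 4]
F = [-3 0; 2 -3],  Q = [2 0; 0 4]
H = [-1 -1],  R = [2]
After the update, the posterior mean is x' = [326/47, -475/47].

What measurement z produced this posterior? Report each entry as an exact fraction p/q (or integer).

z = [3]

x̄ = F·x = [6, -13]
P̄ = F·P·Fᵀ + Q = [29 -18; -18 52]
S = H·P̄·Hᵀ + R = [47]
K = P̄·Hᵀ·S⁻¹ = [-11/47; -34/47]
x' − x̄ = [44/47, 136/47] = K·y
y = (KᵀK)⁻¹·Kᵀ·(x' − x̄) = [-4]
z = y + H·x̄ = [-4] + [7] = [3]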